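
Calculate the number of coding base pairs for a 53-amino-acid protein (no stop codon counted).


Each amino acid = 1 codon = 3 bp
bp = 53 * 3 = 159 bp

159 bp


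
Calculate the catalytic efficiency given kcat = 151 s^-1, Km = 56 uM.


Catalytic efficiency = kcat / Km
= 151 / 56
= 2.6964 uM^-1*s^-1

2.6964 uM^-1*s^-1


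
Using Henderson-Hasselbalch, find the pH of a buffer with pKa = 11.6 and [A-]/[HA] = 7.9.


pH = pKa + log10([A-]/[HA])
pH = 11.6 + log10(7.9)
pH = 12.4976

12.4976


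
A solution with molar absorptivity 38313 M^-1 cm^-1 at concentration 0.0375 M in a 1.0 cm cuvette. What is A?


A = epsilon * c * l
A = 38313 * 0.0375 * 1.0
A = 1436.7375

1436.7375


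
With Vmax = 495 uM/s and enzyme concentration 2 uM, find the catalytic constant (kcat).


kcat = Vmax / [E]t
kcat = 495 / 2
kcat = 247.5 s^-1

247.5 s^-1


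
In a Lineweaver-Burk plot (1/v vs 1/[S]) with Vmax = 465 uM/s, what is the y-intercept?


y-intercept = 1/Vmax
= 1/465
= 0.0022 s/uM

0.0022 s/uM


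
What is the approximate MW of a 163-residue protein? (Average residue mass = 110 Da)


MW = n_residues * 110 Da
MW = 163 * 110
MW = 17930 Da

17930 Da


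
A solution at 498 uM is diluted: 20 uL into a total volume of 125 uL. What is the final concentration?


C2 = C1 * V1 / V2
C2 = 498 * 20 / 125
C2 = 79.68 uM

79.68 uM


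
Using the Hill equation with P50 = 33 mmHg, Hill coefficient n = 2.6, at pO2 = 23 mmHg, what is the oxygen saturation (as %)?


Y = pO2^n / (P50^n + pO2^n)
Y = 23^2.6 / (33^2.6 + 23^2.6)
Y = 28.12%

28.12%


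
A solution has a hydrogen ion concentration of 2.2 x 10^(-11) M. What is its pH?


pH = -log10([H+])
pH = -log10(2.2 x 10^(-11))
pH = 10.6576

10.6576


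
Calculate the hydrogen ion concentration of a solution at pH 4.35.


[H+] = 10^(-pH)
[H+] = 10^(-4.35)
[H+] = 4.467e-05 M

4.467e-05 M


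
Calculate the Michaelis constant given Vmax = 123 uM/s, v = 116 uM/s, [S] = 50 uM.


Km = [S] * (Vmax - v) / v
Km = 50 * (123 - 116) / 116
Km = 3.0172 uM

3.0172 uM


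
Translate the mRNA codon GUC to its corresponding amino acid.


Standard genetic code lookup.
Codon GUC -> Val

Val


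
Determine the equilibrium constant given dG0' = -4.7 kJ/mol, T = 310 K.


Keq = exp(-dG0 * 1000 / (R * T))
Keq = exp(-(-4.7) * 1000 / (8.314 * 310))
Keq = 6.194

6.194


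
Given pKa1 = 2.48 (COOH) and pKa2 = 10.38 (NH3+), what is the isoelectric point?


pI = (pKa1 + pKa2) / 2
pI = (2.48 + 10.38) / 2
pI = 6.43

6.43


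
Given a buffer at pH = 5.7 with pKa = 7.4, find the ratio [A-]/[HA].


[A-]/[HA] = 10^(pH - pKa)
= 10^(5.7 - 7.4)
= 0.02

0.02


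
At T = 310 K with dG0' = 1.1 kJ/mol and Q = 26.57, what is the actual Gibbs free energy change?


dG = dG0' + RT * ln(Q) / 1000
dG = 1.1 + 8.314 * 310 * ln(26.57) / 1000
dG = 9.5531 kJ/mol

9.5531 kJ/mol


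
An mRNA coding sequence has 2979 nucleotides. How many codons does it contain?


codons = nucleotides / 3
codons = 2979 / 3 = 993

993


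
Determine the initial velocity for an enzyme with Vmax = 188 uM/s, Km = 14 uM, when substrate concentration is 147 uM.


v = Vmax * [S] / (Km + [S])
v = 188 * 147 / (14 + 147)
v = 171.6522 uM/s

171.6522 uM/s


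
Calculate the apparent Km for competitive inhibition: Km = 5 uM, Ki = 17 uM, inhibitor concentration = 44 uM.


Km_app = Km * (1 + [I]/Ki)
Km_app = 5 * (1 + 44/17)
Km_app = 17.9412 uM

17.9412 uM


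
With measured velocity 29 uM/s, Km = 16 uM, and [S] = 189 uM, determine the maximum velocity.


Vmax = v * (Km + [S]) / [S]
Vmax = 29 * (16 + 189) / 189
Vmax = 31.455 uM/s

31.455 uM/s


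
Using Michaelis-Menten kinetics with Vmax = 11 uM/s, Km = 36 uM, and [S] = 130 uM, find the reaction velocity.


v = Vmax * [S] / (Km + [S])
v = 11 * 130 / (36 + 130)
v = 8.6145 uM/s

8.6145 uM/s


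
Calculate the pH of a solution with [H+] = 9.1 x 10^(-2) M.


pH = -log10([H+])
pH = -log10(9.1 x 10^(-2))
pH = 1.041

1.041


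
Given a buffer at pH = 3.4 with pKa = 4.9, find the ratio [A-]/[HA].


[A-]/[HA] = 10^(pH - pKa)
= 10^(3.4 - 4.9)
= 0.0316

0.0316


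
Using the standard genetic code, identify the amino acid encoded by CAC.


Standard genetic code lookup.
Codon CAC -> His

His


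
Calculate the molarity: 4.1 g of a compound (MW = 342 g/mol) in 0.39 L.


C = (mass / MW) / volume
C = (4.1 / 342) / 0.39
C = 0.0307 M

0.0307 M


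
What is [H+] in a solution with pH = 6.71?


[H+] = 10^(-pH)
[H+] = 10^(-6.71)
[H+] = 1.950e-07 M

1.950e-07 M


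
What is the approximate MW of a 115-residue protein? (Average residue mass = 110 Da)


MW = n_residues * 110 Da
MW = 115 * 110
MW = 12650 Da

12650 Da


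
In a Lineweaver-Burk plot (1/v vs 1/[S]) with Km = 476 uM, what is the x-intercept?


x-intercept = -1/Km
= -1/476
= -0.0021 1/uM

-0.0021 1/uM


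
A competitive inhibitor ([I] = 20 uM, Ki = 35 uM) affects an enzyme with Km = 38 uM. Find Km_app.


Km_app = Km * (1 + [I]/Ki)
Km_app = 38 * (1 + 20/35)
Km_app = 59.7143 uM

59.7143 uM


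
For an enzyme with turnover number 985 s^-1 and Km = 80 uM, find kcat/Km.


Catalytic efficiency = kcat / Km
= 985 / 80
= 12.3125 uM^-1*s^-1

12.3125 uM^-1*s^-1


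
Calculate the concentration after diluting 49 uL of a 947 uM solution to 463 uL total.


C2 = C1 * V1 / V2
C2 = 947 * 49 / 463
C2 = 100.2225 uM

100.2225 uM


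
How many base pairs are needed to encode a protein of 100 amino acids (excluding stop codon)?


Each amino acid = 1 codon = 3 bp
bp = 100 * 3 = 300 bp

300 bp


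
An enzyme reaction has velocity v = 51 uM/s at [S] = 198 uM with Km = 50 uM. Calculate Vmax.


Vmax = v * (Km + [S]) / [S]
Vmax = 51 * (50 + 198) / 198
Vmax = 63.8788 uM/s

63.8788 uM/s


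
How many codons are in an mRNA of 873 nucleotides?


codons = nucleotides / 3
codons = 873 / 3 = 291

291


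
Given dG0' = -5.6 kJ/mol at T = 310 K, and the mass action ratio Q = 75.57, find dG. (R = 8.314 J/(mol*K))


dG = dG0' + RT * ln(Q) / 1000
dG = -5.6 + 8.314 * 310 * ln(75.57) / 1000
dG = 5.5471 kJ/mol

5.5471 kJ/mol


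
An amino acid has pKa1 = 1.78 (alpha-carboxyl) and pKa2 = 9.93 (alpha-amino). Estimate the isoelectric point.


pI = (pKa1 + pKa2) / 2
pI = (1.78 + 9.93) / 2
pI = 5.855

5.855


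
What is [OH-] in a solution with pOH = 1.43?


[OH-] = 10^(-pOH)
[OH-] = 10^(-1.43)
[OH-] = 0.0372 M

0.0372 M


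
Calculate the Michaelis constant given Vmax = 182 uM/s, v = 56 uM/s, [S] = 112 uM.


Km = [S] * (Vmax - v) / v
Km = 112 * (182 - 56) / 56
Km = 252.0 uM

252.0 uM


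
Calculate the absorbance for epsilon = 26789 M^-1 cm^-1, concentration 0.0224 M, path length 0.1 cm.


A = epsilon * c * l
A = 26789 * 0.0224 * 0.1
A = 60.0074

60.0074


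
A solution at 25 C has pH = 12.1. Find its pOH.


pOH = 14 - pH
pOH = 14 - 12.1
pOH = 1.9

1.9


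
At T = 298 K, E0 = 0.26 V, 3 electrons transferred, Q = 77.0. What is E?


E = E0 - (RT/nF) * ln(Q)
E = 0.26 - (8.314 * 298 / (3 * 96485)) * ln(77.0)
E = 0.2228 V

0.2228 V


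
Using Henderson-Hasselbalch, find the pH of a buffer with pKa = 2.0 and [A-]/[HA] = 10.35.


pH = pKa + log10([A-]/[HA])
pH = 2.0 + log10(10.35)
pH = 3.0149

3.0149


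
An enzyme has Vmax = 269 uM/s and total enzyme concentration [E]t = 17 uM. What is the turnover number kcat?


kcat = Vmax / [E]t
kcat = 269 / 17
kcat = 15.8235 s^-1

15.8235 s^-1


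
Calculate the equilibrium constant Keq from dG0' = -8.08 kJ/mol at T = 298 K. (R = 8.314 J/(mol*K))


Keq = exp(-dG0 * 1000 / (R * T))
Keq = exp(-(-8.08) * 1000 / (8.314 * 298))
Keq = 26.0823

26.0823


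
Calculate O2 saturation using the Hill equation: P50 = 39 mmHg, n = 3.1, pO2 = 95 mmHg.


Y = pO2^n / (P50^n + pO2^n)
Y = 95^3.1 / (39^3.1 + 95^3.1)
Y = 94.05%

94.05%


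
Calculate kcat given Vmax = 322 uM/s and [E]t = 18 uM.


kcat = Vmax / [E]t
kcat = 322 / 18
kcat = 17.8889 s^-1

17.8889 s^-1


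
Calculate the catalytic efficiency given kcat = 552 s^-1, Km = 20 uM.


Catalytic efficiency = kcat / Km
= 552 / 20
= 27.6 uM^-1*s^-1

27.6 uM^-1*s^-1


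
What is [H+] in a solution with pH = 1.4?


[H+] = 10^(-pH)
[H+] = 10^(-1.4)
[H+] = 0.0398 M

0.0398 M


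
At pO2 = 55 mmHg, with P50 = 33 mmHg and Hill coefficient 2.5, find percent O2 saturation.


Y = pO2^n / (P50^n + pO2^n)
Y = 55^2.5 / (33^2.5 + 55^2.5)
Y = 78.19%

78.19%


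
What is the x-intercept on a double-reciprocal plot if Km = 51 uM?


x-intercept = -1/Km
= -1/51
= -0.0196 1/uM

-0.0196 1/uM


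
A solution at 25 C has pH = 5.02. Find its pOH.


pOH = 14 - pH
pOH = 14 - 5.02
pOH = 8.98

8.98


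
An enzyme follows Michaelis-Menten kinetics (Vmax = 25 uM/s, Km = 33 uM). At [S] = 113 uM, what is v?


v = Vmax * [S] / (Km + [S])
v = 25 * 113 / (33 + 113)
v = 19.3493 uM/s

19.3493 uM/s


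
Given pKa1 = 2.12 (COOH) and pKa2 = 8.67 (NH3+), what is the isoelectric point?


pI = (pKa1 + pKa2) / 2
pI = (2.12 + 8.67) / 2
pI = 5.395

5.395


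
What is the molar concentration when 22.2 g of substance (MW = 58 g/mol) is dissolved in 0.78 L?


C = (mass / MW) / volume
C = (22.2 / 58) / 0.78
C = 0.4907 M

0.4907 M


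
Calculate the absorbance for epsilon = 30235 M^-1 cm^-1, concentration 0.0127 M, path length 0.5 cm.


A = epsilon * c * l
A = 30235 * 0.0127 * 0.5
A = 191.9922

191.9922


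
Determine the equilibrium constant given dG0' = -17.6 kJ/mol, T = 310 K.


Keq = exp(-dG0 * 1000 / (R * T))
Keq = exp(-(-17.6) * 1000 / (8.314 * 310))
Keq = 924.0313

924.0313


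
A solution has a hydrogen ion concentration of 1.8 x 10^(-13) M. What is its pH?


pH = -log10([H+])
pH = -log10(1.8 x 10^(-13))
pH = 12.7447

12.7447


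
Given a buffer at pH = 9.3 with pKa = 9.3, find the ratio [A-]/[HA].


[A-]/[HA] = 10^(pH - pKa)
= 10^(9.3 - 9.3)
= 1.0

1.0


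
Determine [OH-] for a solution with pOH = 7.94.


[OH-] = 10^(-pOH)
[OH-] = 10^(-7.94)
[OH-] = 1.148e-08 M

1.148e-08 M


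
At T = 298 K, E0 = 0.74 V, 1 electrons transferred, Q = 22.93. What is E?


E = E0 - (RT/nF) * ln(Q)
E = 0.74 - (8.314 * 298 / (1 * 96485)) * ln(22.93)
E = 0.6596 V

0.6596 V


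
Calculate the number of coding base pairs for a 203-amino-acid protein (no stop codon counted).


Each amino acid = 1 codon = 3 bp
bp = 203 * 3 = 609 bp

609 bp


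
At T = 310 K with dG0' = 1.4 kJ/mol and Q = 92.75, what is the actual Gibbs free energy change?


dG = dG0' + RT * ln(Q) / 1000
dG = 1.4 + 8.314 * 310 * ln(92.75) / 1000
dG = 13.0751 kJ/mol

13.0751 kJ/mol


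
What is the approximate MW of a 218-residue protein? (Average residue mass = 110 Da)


MW = n_residues * 110 Da
MW = 218 * 110
MW = 23980 Da

23980 Da


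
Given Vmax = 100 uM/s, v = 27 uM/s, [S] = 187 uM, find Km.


Km = [S] * (Vmax - v) / v
Km = 187 * (100 - 27) / 27
Km = 505.5926 uM

505.5926 uM


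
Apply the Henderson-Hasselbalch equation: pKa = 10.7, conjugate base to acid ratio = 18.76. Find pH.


pH = pKa + log10([A-]/[HA])
pH = 10.7 + log10(18.76)
pH = 11.9732

11.9732


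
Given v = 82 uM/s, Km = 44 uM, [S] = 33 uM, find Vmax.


Vmax = v * (Km + [S]) / [S]
Vmax = 82 * (44 + 33) / 33
Vmax = 191.3333 uM/s

191.3333 uM/s


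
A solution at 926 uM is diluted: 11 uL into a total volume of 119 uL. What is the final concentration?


C2 = C1 * V1 / V2
C2 = 926 * 11 / 119
C2 = 85.5966 uM

85.5966 uM


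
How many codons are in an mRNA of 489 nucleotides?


codons = nucleotides / 3
codons = 489 / 3 = 163

163


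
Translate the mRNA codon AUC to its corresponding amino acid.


Standard genetic code lookup.
Codon AUC -> Ile

Ile


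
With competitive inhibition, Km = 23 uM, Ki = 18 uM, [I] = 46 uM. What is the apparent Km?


Km_app = Km * (1 + [I]/Ki)
Km_app = 23 * (1 + 46/18)
Km_app = 81.7778 uM

81.7778 uM


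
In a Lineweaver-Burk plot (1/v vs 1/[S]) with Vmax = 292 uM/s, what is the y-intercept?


y-intercept = 1/Vmax
= 1/292
= 0.0034 s/uM

0.0034 s/uM


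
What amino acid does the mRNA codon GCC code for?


Standard genetic code lookup.
Codon GCC -> Ala

Ala


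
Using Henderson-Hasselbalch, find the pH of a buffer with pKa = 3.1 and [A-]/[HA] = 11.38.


pH = pKa + log10([A-]/[HA])
pH = 3.1 + log10(11.38)
pH = 4.1561

4.1561


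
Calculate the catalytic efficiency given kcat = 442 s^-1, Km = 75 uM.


Catalytic efficiency = kcat / Km
= 442 / 75
= 5.8933 uM^-1*s^-1

5.8933 uM^-1*s^-1


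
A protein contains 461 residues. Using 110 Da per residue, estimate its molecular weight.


MW = n_residues * 110 Da
MW = 461 * 110
MW = 50710 Da

50710 Da


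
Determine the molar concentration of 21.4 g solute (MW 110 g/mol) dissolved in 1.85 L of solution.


C = (mass / MW) / volume
C = (21.4 / 110) / 1.85
C = 0.1052 M

0.1052 M


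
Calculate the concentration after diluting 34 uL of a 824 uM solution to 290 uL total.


C2 = C1 * V1 / V2
C2 = 824 * 34 / 290
C2 = 96.6069 uM

96.6069 uM


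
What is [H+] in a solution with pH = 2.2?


[H+] = 10^(-pH)
[H+] = 10^(-2.2)
[H+] = 0.0063 M

0.0063 M


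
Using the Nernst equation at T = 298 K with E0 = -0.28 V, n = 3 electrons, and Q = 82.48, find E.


E = E0 - (RT/nF) * ln(Q)
E = -0.28 - (8.314 * 298 / (3 * 96485)) * ln(82.48)
E = -0.3178 V

-0.3178 V


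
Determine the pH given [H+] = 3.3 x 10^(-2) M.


pH = -log10([H+])
pH = -log10(3.3 x 10^(-2))
pH = 1.4815

1.4815


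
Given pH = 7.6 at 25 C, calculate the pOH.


pOH = 14 - pH
pOH = 14 - 7.6
pOH = 6.4

6.4


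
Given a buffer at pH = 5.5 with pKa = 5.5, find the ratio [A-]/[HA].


[A-]/[HA] = 10^(pH - pKa)
= 10^(5.5 - 5.5)
= 1.0

1.0


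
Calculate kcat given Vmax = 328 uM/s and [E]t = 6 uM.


kcat = Vmax / [E]t
kcat = 328 / 6
kcat = 54.6667 s^-1

54.6667 s^-1


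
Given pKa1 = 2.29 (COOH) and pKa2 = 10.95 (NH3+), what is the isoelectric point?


pI = (pKa1 + pKa2) / 2
pI = (2.29 + 10.95) / 2
pI = 6.62

6.62


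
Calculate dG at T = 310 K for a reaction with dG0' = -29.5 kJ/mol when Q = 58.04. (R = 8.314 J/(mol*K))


dG = dG0' + RT * ln(Q) / 1000
dG = -29.5 + 8.314 * 310 * ln(58.04) / 1000
dG = -19.0331 kJ/mol

-19.0331 kJ/mol


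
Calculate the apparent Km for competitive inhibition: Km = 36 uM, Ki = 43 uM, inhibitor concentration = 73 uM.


Km_app = Km * (1 + [I]/Ki)
Km_app = 36 * (1 + 73/43)
Km_app = 97.1163 uM

97.1163 uM


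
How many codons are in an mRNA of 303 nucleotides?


codons = nucleotides / 3
codons = 303 / 3 = 101

101


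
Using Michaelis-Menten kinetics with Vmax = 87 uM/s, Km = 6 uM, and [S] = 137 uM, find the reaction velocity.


v = Vmax * [S] / (Km + [S])
v = 87 * 137 / (6 + 137)
v = 83.3497 uM/s

83.3497 uM/s


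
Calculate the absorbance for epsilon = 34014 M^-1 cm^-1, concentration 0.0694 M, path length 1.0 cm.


A = epsilon * c * l
A = 34014 * 0.0694 * 1.0
A = 2360.5716

2360.5716


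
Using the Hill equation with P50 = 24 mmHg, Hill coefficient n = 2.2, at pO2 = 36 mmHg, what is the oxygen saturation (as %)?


Y = pO2^n / (P50^n + pO2^n)
Y = 36^2.2 / (24^2.2 + 36^2.2)
Y = 70.93%

70.93%


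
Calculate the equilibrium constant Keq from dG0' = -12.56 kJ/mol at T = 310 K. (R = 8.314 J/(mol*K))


Keq = exp(-dG0 * 1000 / (R * T))
Keq = exp(-(-12.56) * 1000 / (8.314 * 310))
Keq = 130.744

130.744


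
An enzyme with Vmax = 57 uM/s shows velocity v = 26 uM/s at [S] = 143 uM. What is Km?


Km = [S] * (Vmax - v) / v
Km = 143 * (57 - 26) / 26
Km = 170.5 uM

170.5 uM


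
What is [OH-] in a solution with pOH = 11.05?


[OH-] = 10^(-pOH)
[OH-] = 10^(-11.05)
[OH-] = 8.913e-12 M

8.913e-12 M


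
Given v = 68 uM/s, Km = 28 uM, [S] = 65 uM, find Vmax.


Vmax = v * (Km + [S]) / [S]
Vmax = 68 * (28 + 65) / 65
Vmax = 97.2923 uM/s

97.2923 uM/s


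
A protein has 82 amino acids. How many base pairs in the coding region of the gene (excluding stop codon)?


Each amino acid = 1 codon = 3 bp
bp = 82 * 3 = 246 bp

246 bp


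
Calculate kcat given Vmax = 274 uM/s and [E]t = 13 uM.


kcat = Vmax / [E]t
kcat = 274 / 13
kcat = 21.0769 s^-1

21.0769 s^-1


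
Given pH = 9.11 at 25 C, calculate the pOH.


pOH = 14 - pH
pOH = 14 - 9.11
pOH = 4.89

4.89


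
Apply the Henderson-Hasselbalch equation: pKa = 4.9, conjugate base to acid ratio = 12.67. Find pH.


pH = pKa + log10([A-]/[HA])
pH = 4.9 + log10(12.67)
pH = 6.0028

6.0028


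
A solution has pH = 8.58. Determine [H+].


[H+] = 10^(-pH)
[H+] = 10^(-8.58)
[H+] = 2.630e-09 M

2.630e-09 M


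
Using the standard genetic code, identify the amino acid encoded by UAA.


Standard genetic code lookup.
Codon UAA -> Stop

Stop


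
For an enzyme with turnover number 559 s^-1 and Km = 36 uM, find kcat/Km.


Catalytic efficiency = kcat / Km
= 559 / 36
= 15.5278 uM^-1*s^-1

15.5278 uM^-1*s^-1


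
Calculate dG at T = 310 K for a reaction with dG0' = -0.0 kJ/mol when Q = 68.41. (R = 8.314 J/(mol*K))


dG = dG0' + RT * ln(Q) / 1000
dG = -0.0 + 8.314 * 310 * ln(68.41) / 1000
dG = 10.8906 kJ/mol

10.8906 kJ/mol


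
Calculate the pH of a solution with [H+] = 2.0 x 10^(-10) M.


pH = -log10([H+])
pH = -log10(2.0 x 10^(-10))
pH = 9.699

9.699


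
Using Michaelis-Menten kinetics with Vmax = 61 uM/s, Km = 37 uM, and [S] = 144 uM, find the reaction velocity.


v = Vmax * [S] / (Km + [S])
v = 61 * 144 / (37 + 144)
v = 48.5304 uM/s

48.5304 uM/s


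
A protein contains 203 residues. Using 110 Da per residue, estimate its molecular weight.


MW = n_residues * 110 Da
MW = 203 * 110
MW = 22330 Da

22330 Da


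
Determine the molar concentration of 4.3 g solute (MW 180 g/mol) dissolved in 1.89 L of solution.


C = (mass / MW) / volume
C = (4.3 / 180) / 1.89
C = 0.0126 M

0.0126 M


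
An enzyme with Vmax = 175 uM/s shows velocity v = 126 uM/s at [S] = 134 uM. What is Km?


Km = [S] * (Vmax - v) / v
Km = 134 * (175 - 126) / 126
Km = 52.1111 uM

52.1111 uM


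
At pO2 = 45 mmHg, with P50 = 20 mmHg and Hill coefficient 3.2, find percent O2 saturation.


Y = pO2^n / (P50^n + pO2^n)
Y = 45^3.2 / (20^3.2 + 45^3.2)
Y = 93.05%

93.05%


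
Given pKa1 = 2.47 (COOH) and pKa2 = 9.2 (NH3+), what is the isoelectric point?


pI = (pKa1 + pKa2) / 2
pI = (2.47 + 9.2) / 2
pI = 5.835

5.835


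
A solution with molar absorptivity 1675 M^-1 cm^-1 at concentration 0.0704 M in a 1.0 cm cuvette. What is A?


A = epsilon * c * l
A = 1675 * 0.0704 * 1.0
A = 117.92

117.92


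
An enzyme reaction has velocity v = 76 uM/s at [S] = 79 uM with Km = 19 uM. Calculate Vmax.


Vmax = v * (Km + [S]) / [S]
Vmax = 76 * (19 + 79) / 79
Vmax = 94.2785 uM/s

94.2785 uM/s


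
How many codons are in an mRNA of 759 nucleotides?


codons = nucleotides / 3
codons = 759 / 3 = 253

253


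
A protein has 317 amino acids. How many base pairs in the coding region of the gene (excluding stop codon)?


Each amino acid = 1 codon = 3 bp
bp = 317 * 3 = 951 bp

951 bp


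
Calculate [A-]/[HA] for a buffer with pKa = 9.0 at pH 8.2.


[A-]/[HA] = 10^(pH - pKa)
= 10^(8.2 - 9.0)
= 0.1585

0.1585


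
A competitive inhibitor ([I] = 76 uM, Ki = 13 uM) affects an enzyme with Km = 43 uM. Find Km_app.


Km_app = Km * (1 + [I]/Ki)
Km_app = 43 * (1 + 76/13)
Km_app = 294.3846 uM

294.3846 uM


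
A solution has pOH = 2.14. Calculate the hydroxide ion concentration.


[OH-] = 10^(-pOH)
[OH-] = 10^(-2.14)
[OH-] = 0.0072 M

0.0072 M


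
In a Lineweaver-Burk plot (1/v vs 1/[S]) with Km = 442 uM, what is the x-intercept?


x-intercept = -1/Km
= -1/442
= -0.0023 1/uM

-0.0023 1/uM


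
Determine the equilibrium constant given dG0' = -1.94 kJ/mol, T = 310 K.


Keq = exp(-dG0 * 1000 / (R * T))
Keq = exp(-(-1.94) * 1000 / (8.314 * 310))
Keq = 2.1228

2.1228


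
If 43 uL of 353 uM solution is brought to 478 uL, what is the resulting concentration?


C2 = C1 * V1 / V2
C2 = 353 * 43 / 478
C2 = 31.7552 uM

31.7552 uM


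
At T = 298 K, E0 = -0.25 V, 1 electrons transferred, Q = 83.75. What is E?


E = E0 - (RT/nF) * ln(Q)
E = -0.25 - (8.314 * 298 / (1 * 96485)) * ln(83.75)
E = -0.3637 V

-0.3637 V


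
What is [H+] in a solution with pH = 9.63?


[H+] = 10^(-pH)
[H+] = 10^(-9.63)
[H+] = 2.344e-10 M

2.344e-10 M


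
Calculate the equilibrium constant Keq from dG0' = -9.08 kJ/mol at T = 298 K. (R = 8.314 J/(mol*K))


Keq = exp(-dG0 * 1000 / (R * T))
Keq = exp(-(-9.08) * 1000 / (8.314 * 298))
Keq = 39.0514

39.0514


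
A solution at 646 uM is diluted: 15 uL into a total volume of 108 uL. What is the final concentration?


C2 = C1 * V1 / V2
C2 = 646 * 15 / 108
C2 = 89.7222 uM

89.7222 uM


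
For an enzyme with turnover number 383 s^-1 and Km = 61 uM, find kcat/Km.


Catalytic efficiency = kcat / Km
= 383 / 61
= 6.2787 uM^-1*s^-1

6.2787 uM^-1*s^-1


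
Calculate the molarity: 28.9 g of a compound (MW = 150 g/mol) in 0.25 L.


C = (mass / MW) / volume
C = (28.9 / 150) / 0.25
C = 0.7707 M

0.7707 M


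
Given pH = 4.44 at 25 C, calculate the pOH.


pOH = 14 - pH
pOH = 14 - 4.44
pOH = 9.56

9.56


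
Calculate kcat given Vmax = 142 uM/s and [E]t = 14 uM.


kcat = Vmax / [E]t
kcat = 142 / 14
kcat = 10.1429 s^-1

10.1429 s^-1


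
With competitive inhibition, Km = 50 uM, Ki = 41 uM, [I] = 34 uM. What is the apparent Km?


Km_app = Km * (1 + [I]/Ki)
Km_app = 50 * (1 + 34/41)
Km_app = 91.4634 uM

91.4634 uM


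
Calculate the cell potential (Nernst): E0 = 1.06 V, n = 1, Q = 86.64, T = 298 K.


E = E0 - (RT/nF) * ln(Q)
E = 1.06 - (8.314 * 298 / (1 * 96485)) * ln(86.64)
E = 0.9454 V

0.9454 V


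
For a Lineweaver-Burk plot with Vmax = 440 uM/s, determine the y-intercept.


y-intercept = 1/Vmax
= 1/440
= 0.0023 s/uM

0.0023 s/uM


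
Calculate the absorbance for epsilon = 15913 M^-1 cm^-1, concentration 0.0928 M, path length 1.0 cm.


A = epsilon * c * l
A = 15913 * 0.0928 * 1.0
A = 1476.7264

1476.7264


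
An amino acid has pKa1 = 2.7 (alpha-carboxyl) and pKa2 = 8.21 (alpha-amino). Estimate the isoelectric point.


pI = (pKa1 + pKa2) / 2
pI = (2.7 + 8.21) / 2
pI = 5.455

5.455


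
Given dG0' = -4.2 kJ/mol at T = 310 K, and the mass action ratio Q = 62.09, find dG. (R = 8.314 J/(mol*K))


dG = dG0' + RT * ln(Q) / 1000
dG = -4.2 + 8.314 * 310 * ln(62.09) / 1000
dG = 6.4408 kJ/mol

6.4408 kJ/mol


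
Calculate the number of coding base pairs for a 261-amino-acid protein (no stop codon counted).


Each amino acid = 1 codon = 3 bp
bp = 261 * 3 = 783 bp

783 bp


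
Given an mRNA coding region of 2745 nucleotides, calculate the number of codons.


codons = nucleotides / 3
codons = 2745 / 3 = 915

915


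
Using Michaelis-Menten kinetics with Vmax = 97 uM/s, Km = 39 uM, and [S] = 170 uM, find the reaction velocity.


v = Vmax * [S] / (Km + [S])
v = 97 * 170 / (39 + 170)
v = 78.8995 uM/s

78.8995 uM/s


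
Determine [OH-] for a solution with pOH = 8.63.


[OH-] = 10^(-pOH)
[OH-] = 10^(-8.63)
[OH-] = 2.344e-09 M

2.344e-09 M


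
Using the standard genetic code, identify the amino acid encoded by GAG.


Standard genetic code lookup.
Codon GAG -> Glu

Glu


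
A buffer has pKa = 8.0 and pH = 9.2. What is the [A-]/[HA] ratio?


[A-]/[HA] = 10^(pH - pKa)
= 10^(9.2 - 8.0)
= 15.8489

15.8489


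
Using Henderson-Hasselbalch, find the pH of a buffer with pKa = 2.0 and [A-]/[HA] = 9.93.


pH = pKa + log10([A-]/[HA])
pH = 2.0 + log10(9.93)
pH = 2.9969

2.9969


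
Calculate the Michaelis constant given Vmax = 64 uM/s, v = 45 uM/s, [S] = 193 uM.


Km = [S] * (Vmax - v) / v
Km = 193 * (64 - 45) / 45
Km = 81.4889 uM

81.4889 uM


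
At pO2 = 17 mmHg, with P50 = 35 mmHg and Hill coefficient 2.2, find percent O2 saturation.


Y = pO2^n / (P50^n + pO2^n)
Y = 17^2.2 / (35^2.2 + 17^2.2)
Y = 16.96%

16.96%


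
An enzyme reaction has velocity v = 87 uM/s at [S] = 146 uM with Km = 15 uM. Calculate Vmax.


Vmax = v * (Km + [S]) / [S]
Vmax = 87 * (15 + 146) / 146
Vmax = 95.9384 uM/s

95.9384 uM/s


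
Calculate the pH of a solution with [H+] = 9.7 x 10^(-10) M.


pH = -log10([H+])
pH = -log10(9.7 x 10^(-10))
pH = 9.0132

9.0132


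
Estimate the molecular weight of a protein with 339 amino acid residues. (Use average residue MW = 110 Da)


MW = n_residues * 110 Da
MW = 339 * 110
MW = 37290 Da

37290 Da


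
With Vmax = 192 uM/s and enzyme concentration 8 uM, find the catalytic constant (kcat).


kcat = Vmax / [E]t
kcat = 192 / 8
kcat = 24.0 s^-1

24.0 s^-1


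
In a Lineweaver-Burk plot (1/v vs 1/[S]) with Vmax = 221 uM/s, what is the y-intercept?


y-intercept = 1/Vmax
= 1/221
= 0.0045 s/uM

0.0045 s/uM


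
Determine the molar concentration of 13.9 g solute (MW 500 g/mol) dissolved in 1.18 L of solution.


C = (mass / MW) / volume
C = (13.9 / 500) / 1.18
C = 0.0236 M

0.0236 M


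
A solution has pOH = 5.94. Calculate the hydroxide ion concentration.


[OH-] = 10^(-pOH)
[OH-] = 10^(-5.94)
[OH-] = 1.148e-06 M

1.148e-06 M


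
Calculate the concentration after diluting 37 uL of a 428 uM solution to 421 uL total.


C2 = C1 * V1 / V2
C2 = 428 * 37 / 421
C2 = 37.6152 uM

37.6152 uM


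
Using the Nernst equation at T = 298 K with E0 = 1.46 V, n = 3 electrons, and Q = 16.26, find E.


E = E0 - (RT/nF) * ln(Q)
E = 1.46 - (8.314 * 298 / (3 * 96485)) * ln(16.26)
E = 1.4361 V

1.4361 V


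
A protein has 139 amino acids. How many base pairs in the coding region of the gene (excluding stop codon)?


Each amino acid = 1 codon = 3 bp
bp = 139 * 3 = 417 bp

417 bp


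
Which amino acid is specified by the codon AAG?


Standard genetic code lookup.
Codon AAG -> Lys

Lys


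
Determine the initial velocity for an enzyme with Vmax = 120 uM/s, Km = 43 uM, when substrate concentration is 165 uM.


v = Vmax * [S] / (Km + [S])
v = 120 * 165 / (43 + 165)
v = 95.1923 uM/s

95.1923 uM/s


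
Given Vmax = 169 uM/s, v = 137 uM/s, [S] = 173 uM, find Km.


Km = [S] * (Vmax - v) / v
Km = 173 * (169 - 137) / 137
Km = 40.4088 uM

40.4088 uM


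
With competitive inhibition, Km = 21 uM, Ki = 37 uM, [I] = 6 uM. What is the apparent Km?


Km_app = Km * (1 + [I]/Ki)
Km_app = 21 * (1 + 6/37)
Km_app = 24.4054 uM

24.4054 uM


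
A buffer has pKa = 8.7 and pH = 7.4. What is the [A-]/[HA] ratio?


[A-]/[HA] = 10^(pH - pKa)
= 10^(7.4 - 8.7)
= 0.0501

0.0501


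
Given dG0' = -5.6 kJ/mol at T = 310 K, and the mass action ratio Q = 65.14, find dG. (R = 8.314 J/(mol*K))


dG = dG0' + RT * ln(Q) / 1000
dG = -5.6 + 8.314 * 310 * ln(65.14) / 1000
dG = 5.1644 kJ/mol

5.1644 kJ/mol


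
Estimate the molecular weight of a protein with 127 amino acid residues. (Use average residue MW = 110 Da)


MW = n_residues * 110 Da
MW = 127 * 110
MW = 13970 Da

13970 Da


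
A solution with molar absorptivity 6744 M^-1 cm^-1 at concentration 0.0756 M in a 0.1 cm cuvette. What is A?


A = epsilon * c * l
A = 6744 * 0.0756 * 0.1
A = 50.9846

50.9846


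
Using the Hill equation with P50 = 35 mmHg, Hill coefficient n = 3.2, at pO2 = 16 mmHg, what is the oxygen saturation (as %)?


Y = pO2^n / (P50^n + pO2^n)
Y = 16^3.2 / (35^3.2 + 16^3.2)
Y = 7.55%

7.55%


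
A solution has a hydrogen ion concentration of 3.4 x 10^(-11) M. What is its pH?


pH = -log10([H+])
pH = -log10(3.4 x 10^(-11))
pH = 10.4685

10.4685


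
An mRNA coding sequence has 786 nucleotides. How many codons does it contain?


codons = nucleotides / 3
codons = 786 / 3 = 262

262


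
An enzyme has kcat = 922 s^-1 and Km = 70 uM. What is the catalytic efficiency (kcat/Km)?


Catalytic efficiency = kcat / Km
= 922 / 70
= 13.1714 uM^-1*s^-1

13.1714 uM^-1*s^-1


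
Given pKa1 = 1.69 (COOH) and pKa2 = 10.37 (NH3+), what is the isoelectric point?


pI = (pKa1 + pKa2) / 2
pI = (1.69 + 10.37) / 2
pI = 6.03

6.03


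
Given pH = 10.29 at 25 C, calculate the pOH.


pOH = 14 - pH
pOH = 14 - 10.29
pOH = 3.71

3.71


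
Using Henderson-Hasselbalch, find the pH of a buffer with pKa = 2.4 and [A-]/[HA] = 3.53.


pH = pKa + log10([A-]/[HA])
pH = 2.4 + log10(3.53)
pH = 2.9478

2.9478


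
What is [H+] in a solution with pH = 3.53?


[H+] = 10^(-pH)
[H+] = 10^(-3.53)
[H+] = 2.951e-04 M

2.951e-04 M


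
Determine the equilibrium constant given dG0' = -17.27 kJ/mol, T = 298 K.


Keq = exp(-dG0 * 1000 / (R * T))
Keq = exp(-(-17.27) * 1000 / (8.314 * 298))
Keq = 1064.7913

1064.7913


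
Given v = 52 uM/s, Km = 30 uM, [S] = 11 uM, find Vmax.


Vmax = v * (Km + [S]) / [S]
Vmax = 52 * (30 + 11) / 11
Vmax = 193.8182 uM/s

193.8182 uM/s


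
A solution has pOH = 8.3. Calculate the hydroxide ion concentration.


[OH-] = 10^(-pOH)
[OH-] = 10^(-8.3)
[OH-] = 5.012e-09 M

5.012e-09 M


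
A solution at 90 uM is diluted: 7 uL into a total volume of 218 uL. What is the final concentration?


C2 = C1 * V1 / V2
C2 = 90 * 7 / 218
C2 = 2.8899 uM

2.8899 uM


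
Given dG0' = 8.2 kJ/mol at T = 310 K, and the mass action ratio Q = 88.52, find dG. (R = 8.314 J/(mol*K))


dG = dG0' + RT * ln(Q) / 1000
dG = 8.2 + 8.314 * 310 * ln(88.52) / 1000
dG = 19.7548 kJ/mol

19.7548 kJ/mol


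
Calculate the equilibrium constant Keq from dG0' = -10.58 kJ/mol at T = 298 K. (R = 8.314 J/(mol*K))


Keq = exp(-dG0 * 1000 / (R * T))
Keq = exp(-(-10.58) * 1000 / (8.314 * 298))
Keq = 71.5438

71.5438


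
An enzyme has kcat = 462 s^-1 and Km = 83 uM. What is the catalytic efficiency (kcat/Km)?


Catalytic efficiency = kcat / Km
= 462 / 83
= 5.5663 uM^-1*s^-1

5.5663 uM^-1*s^-1


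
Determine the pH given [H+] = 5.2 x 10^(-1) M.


pH = -log10([H+])
pH = -log10(5.2 x 10^(-1))
pH = 0.284

0.284


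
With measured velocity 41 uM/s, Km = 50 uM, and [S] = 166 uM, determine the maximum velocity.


Vmax = v * (Km + [S]) / [S]
Vmax = 41 * (50 + 166) / 166
Vmax = 53.3494 uM/s

53.3494 uM/s


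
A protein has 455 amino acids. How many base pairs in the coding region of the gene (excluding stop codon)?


Each amino acid = 1 codon = 3 bp
bp = 455 * 3 = 1365 bp

1365 bp


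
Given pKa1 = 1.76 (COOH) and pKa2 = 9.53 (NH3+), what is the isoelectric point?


pI = (pKa1 + pKa2) / 2
pI = (1.76 + 9.53) / 2
pI = 5.645

5.645


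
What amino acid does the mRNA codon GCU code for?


Standard genetic code lookup.
Codon GCU -> Ala

Ala


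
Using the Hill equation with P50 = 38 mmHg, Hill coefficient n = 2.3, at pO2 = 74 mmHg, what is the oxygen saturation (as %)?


Y = pO2^n / (P50^n + pO2^n)
Y = 74^2.3 / (38^2.3 + 74^2.3)
Y = 82.24%

82.24%


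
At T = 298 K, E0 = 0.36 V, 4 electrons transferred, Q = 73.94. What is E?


E = E0 - (RT/nF) * ln(Q)
E = 0.36 - (8.314 * 298 / (4 * 96485)) * ln(73.94)
E = 0.3324 V

0.3324 V


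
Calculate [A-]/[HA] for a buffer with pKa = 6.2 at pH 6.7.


[A-]/[HA] = 10^(pH - pKa)
= 10^(6.7 - 6.2)
= 3.1623

3.1623


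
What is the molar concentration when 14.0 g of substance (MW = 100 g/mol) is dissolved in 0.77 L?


C = (mass / MW) / volume
C = (14.0 / 100) / 0.77
C = 0.1818 M

0.1818 M


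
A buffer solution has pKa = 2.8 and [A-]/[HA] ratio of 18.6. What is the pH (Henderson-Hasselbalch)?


pH = pKa + log10([A-]/[HA])
pH = 2.8 + log10(18.6)
pH = 4.0695

4.0695


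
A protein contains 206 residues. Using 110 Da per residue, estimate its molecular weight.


MW = n_residues * 110 Da
MW = 206 * 110
MW = 22660 Da

22660 Da


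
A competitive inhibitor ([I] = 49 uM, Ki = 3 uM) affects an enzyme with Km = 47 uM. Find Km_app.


Km_app = Km * (1 + [I]/Ki)
Km_app = 47 * (1 + 49/3)
Km_app = 814.6667 uM

814.6667 uM


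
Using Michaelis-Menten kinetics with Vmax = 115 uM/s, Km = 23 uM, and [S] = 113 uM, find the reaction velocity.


v = Vmax * [S] / (Km + [S])
v = 115 * 113 / (23 + 113)
v = 95.5515 uM/s

95.5515 uM/s


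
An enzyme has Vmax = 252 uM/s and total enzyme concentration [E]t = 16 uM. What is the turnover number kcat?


kcat = Vmax / [E]t
kcat = 252 / 16
kcat = 15.75 s^-1

15.75 s^-1


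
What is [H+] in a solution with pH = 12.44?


[H+] = 10^(-pH)
[H+] = 10^(-12.44)
[H+] = 3.631e-13 M

3.631e-13 M


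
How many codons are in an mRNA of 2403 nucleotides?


codons = nucleotides / 3
codons = 2403 / 3 = 801

801


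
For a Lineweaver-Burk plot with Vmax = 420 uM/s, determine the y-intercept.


y-intercept = 1/Vmax
= 1/420
= 0.0024 s/uM

0.0024 s/uM


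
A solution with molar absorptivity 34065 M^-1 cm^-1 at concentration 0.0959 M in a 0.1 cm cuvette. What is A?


A = epsilon * c * l
A = 34065 * 0.0959 * 0.1
A = 326.6834

326.6834


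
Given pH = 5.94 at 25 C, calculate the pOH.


pOH = 14 - pH
pOH = 14 - 5.94
pOH = 8.06

8.06


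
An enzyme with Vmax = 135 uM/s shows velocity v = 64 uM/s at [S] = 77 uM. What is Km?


Km = [S] * (Vmax - v) / v
Km = 77 * (135 - 64) / 64
Km = 85.4219 uM

85.4219 uM


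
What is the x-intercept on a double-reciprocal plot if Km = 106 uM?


x-intercept = -1/Km
= -1/106
= -0.0094 1/uM

-0.0094 1/uM


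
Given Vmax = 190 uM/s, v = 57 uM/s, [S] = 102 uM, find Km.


Km = [S] * (Vmax - v) / v
Km = 102 * (190 - 57) / 57
Km = 238.0 uM

238.0 uM


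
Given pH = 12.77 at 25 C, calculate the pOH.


pOH = 14 - pH
pOH = 14 - 12.77
pOH = 1.23

1.23


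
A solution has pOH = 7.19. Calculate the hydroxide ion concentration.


[OH-] = 10^(-pOH)
[OH-] = 10^(-7.19)
[OH-] = 6.457e-08 M

6.457e-08 M


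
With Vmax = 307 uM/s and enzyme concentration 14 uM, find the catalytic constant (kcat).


kcat = Vmax / [E]t
kcat = 307 / 14
kcat = 21.9286 s^-1

21.9286 s^-1


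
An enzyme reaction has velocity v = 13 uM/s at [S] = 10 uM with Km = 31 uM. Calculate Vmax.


Vmax = v * (Km + [S]) / [S]
Vmax = 13 * (31 + 10) / 10
Vmax = 53.3 uM/s

53.3 uM/s


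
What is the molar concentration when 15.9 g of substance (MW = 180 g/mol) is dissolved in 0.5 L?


C = (mass / MW) / volume
C = (15.9 / 180) / 0.5
C = 0.1767 M

0.1767 M


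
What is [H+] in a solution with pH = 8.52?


[H+] = 10^(-pH)
[H+] = 10^(-8.52)
[H+] = 3.020e-09 M

3.020e-09 M


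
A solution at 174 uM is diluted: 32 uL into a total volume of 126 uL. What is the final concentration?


C2 = C1 * V1 / V2
C2 = 174 * 32 / 126
C2 = 44.1905 uM

44.1905 uM


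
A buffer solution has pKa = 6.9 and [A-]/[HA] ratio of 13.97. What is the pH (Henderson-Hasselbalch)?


pH = pKa + log10([A-]/[HA])
pH = 6.9 + log10(13.97)
pH = 8.0452

8.0452


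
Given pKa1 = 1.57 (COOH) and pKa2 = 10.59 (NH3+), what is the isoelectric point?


pI = (pKa1 + pKa2) / 2
pI = (1.57 + 10.59) / 2
pI = 6.08

6.08


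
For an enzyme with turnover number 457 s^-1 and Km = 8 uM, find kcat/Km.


Catalytic efficiency = kcat / Km
= 457 / 8
= 57.125 uM^-1*s^-1

57.125 uM^-1*s^-1


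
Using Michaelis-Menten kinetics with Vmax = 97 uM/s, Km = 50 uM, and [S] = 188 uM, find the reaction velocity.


v = Vmax * [S] / (Km + [S])
v = 97 * 188 / (50 + 188)
v = 76.6218 uM/s

76.6218 uM/s


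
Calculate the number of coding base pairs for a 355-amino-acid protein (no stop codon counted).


Each amino acid = 1 codon = 3 bp
bp = 355 * 3 = 1065 bp

1065 bp


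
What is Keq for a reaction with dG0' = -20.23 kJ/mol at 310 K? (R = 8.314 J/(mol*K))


Keq = exp(-dG0 * 1000 / (R * T))
Keq = exp(-(-20.23) * 1000 / (8.314 * 310))
Keq = 2563.6257

2563.6257


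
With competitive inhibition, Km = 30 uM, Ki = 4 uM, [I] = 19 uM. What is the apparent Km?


Km_app = Km * (1 + [I]/Ki)
Km_app = 30 * (1 + 19/4)
Km_app = 172.5 uM

172.5 uM


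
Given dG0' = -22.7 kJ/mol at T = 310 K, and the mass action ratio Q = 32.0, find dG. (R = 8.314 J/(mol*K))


dG = dG0' + RT * ln(Q) / 1000
dG = -22.7 + 8.314 * 310 * ln(32.0) / 1000
dG = -13.7676 kJ/mol

-13.7676 kJ/mol


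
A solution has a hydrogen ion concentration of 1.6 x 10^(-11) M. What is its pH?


pH = -log10([H+])
pH = -log10(1.6 x 10^(-11))
pH = 10.7959

10.7959


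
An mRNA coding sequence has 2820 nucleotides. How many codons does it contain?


codons = nucleotides / 3
codons = 2820 / 3 = 940

940


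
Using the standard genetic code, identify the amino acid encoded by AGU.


Standard genetic code lookup.
Codon AGU -> Ser

Ser


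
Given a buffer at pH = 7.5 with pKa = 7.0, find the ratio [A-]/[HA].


[A-]/[HA] = 10^(pH - pKa)
= 10^(7.5 - 7.0)
= 3.1623

3.1623


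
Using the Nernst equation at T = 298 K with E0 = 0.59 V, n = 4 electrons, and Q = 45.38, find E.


E = E0 - (RT/nF) * ln(Q)
E = 0.59 - (8.314 * 298 / (4 * 96485)) * ln(45.38)
E = 0.5655 V

0.5655 V


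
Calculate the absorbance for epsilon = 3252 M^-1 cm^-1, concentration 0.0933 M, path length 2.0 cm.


A = epsilon * c * l
A = 3252 * 0.0933 * 2.0
A = 606.8232

606.8232


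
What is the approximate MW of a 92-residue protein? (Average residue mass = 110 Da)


MW = n_residues * 110 Da
MW = 92 * 110
MW = 10120 Da

10120 Da


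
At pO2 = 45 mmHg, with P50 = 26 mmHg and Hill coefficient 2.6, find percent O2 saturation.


Y = pO2^n / (P50^n + pO2^n)
Y = 45^2.6 / (26^2.6 + 45^2.6)
Y = 80.63%

80.63%


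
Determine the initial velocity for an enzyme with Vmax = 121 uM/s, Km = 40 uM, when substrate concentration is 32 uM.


v = Vmax * [S] / (Km + [S])
v = 121 * 32 / (40 + 32)
v = 53.7778 uM/s

53.7778 uM/s


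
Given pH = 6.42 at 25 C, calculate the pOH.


pOH = 14 - pH
pOH = 14 - 6.42
pOH = 7.58

7.58


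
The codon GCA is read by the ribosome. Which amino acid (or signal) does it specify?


Standard genetic code lookup.
Codon GCA -> Ala

Ala


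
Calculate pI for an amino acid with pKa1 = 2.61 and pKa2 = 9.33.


pI = (pKa1 + pKa2) / 2
pI = (2.61 + 9.33) / 2
pI = 5.97

5.97


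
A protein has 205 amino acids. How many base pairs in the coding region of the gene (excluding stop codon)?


Each amino acid = 1 codon = 3 bp
bp = 205 * 3 = 615 bp

615 bp


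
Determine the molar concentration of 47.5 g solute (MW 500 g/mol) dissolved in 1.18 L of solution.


C = (mass / MW) / volume
C = (47.5 / 500) / 1.18
C = 0.0805 M

0.0805 M


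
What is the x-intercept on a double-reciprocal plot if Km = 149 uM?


x-intercept = -1/Km
= -1/149
= -0.0067 1/uM

-0.0067 1/uM


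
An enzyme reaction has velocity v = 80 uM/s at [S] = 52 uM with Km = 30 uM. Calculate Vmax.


Vmax = v * (Km + [S]) / [S]
Vmax = 80 * (30 + 52) / 52
Vmax = 126.1538 uM/s

126.1538 uM/s


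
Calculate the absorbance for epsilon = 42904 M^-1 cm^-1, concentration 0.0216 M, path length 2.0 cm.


A = epsilon * c * l
A = 42904 * 0.0216 * 2.0
A = 1853.4528

1853.4528


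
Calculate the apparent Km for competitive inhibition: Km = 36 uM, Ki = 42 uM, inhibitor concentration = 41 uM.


Km_app = Km * (1 + [I]/Ki)
Km_app = 36 * (1 + 41/42)
Km_app = 71.1429 uM

71.1429 uM


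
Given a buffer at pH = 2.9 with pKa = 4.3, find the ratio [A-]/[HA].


[A-]/[HA] = 10^(pH - pKa)
= 10^(2.9 - 4.3)
= 0.0398

0.0398


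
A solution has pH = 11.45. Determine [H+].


[H+] = 10^(-pH)
[H+] = 10^(-11.45)
[H+] = 3.548e-12 M

3.548e-12 M


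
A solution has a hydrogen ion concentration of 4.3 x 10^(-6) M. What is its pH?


pH = -log10([H+])
pH = -log10(4.3 x 10^(-6))
pH = 5.3665

5.3665


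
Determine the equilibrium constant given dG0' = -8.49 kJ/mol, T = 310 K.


Keq = exp(-dG0 * 1000 / (R * T))
Keq = exp(-(-8.49) * 1000 / (8.314 * 310))
Keq = 26.953

26.953
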